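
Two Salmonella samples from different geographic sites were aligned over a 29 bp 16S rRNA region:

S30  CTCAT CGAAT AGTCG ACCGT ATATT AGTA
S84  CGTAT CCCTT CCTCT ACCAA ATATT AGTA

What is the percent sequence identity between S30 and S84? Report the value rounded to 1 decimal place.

The sequences differ at positions 2 (T/G), 3 (C/T), 7 (G/C), 8 (A/C), 9 (A/T), 11 (A/C), 12 (G/C), 15 (G/T), 19 (G/A), 20 (T/A).
19 of the 29 sites match, so the percent identity is 19/29 × 100 = 65.5%.

65.5%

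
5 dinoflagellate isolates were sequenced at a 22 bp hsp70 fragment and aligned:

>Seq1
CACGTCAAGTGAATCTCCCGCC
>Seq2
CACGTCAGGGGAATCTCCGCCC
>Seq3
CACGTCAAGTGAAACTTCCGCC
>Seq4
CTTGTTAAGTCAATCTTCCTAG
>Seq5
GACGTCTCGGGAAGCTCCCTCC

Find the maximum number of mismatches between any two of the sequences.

12

Pairwise Hamming distances:
  Seq1 vs Seq2: 4
  Seq1 vs Seq3: 2
  Seq1 vs Seq4: 8
  Seq1 vs Seq5: 6
  Seq2 vs Seq3: 6
  Seq2 vs Seq4: 11
  Seq2 vs Seq5: 6
  Seq3 vs Seq4: 8
  Seq3 vs Seq5: 7
  Seq4 vs Seq5: 12
The largest is 12, between Seq4 and Seq5.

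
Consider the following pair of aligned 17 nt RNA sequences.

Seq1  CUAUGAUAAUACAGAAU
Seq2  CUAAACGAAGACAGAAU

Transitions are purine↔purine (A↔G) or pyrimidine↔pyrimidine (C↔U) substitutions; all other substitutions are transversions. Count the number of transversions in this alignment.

4

The sequences differ at positions 4 (U/A, transversion), 5 (G/A, transition), 6 (A/C, transversion), 7 (U/G, transversion), 10 (U/G, transversion).
Of the 5 differences, 1 transition and 4 transversions, so the answer is 4.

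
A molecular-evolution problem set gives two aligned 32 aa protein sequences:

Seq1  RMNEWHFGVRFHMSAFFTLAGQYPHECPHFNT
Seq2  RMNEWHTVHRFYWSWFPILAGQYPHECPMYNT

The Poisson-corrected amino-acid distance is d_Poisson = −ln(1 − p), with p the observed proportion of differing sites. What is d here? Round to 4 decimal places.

0.3747

The sequences differ at positions 7 (F/T), 8 (G/V), 9 (V/H), 12 (H/Y), 13 (M/W), 15 (A/W), 17 (F/P), 18 (T/I), 29 (H/M), 30 (F/Y).
p = 10/32 = 0.312500.
d = −ln(1 − 0.312500) = −ln(0.687500) = 0.3747.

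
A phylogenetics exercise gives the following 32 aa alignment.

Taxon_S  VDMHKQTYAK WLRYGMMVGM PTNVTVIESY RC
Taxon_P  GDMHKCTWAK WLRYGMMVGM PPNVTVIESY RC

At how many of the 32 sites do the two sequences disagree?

4

Differing sites — 1:V/G; 6:Q/C; 8:Y/W; 22:T/P.
That gives 4 mismatches out of 32 aligned sites, so the Hamming distance is 4.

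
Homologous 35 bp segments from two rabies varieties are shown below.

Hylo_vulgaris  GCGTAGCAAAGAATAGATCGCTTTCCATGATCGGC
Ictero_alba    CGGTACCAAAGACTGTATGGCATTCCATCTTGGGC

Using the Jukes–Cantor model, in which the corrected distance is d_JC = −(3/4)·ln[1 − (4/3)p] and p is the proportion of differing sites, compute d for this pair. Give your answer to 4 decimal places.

0.4073

Differing sites — 1:G/C; 2:C/G; 6:G/C; 13:A/C; 15:A/G; 16:G/T; 19:C/G; 22:T/A; 29:G/C; 30:A/T; 32:C/G.
p = 11/35 = 0.314286.
d = −0.75 · ln(1 − (4/3)·0.314286) = −0.75 · ln(0.580952) = −0.75 · (-0.543087) = 0.4073.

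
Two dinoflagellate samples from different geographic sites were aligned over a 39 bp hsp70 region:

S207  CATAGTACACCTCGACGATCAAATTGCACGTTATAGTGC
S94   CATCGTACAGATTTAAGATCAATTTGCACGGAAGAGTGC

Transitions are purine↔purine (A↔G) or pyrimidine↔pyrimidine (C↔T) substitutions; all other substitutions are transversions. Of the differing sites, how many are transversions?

Differing sites — 4:A/C (Tv); 10:C/G (Tv); 11:C/A (Tv); 13:C/T (Ti); 14:G/T (Tv); 16:C/A (Tv); 23:A/T (Tv); 31:T/G (Tv); 32:T/A (Tv); 34:T/G (Tv).
Of the 10 differences, 1 transition and 9 transversions, so the answer is 9.

9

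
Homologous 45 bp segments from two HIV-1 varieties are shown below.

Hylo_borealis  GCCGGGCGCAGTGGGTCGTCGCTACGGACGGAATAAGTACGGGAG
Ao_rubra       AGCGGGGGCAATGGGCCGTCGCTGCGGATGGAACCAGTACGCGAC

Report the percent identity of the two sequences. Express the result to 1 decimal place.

75.6%

Mismatches occur at site 1 (G/A), site 2 (C/G), site 7 (C/G), site 11 (G/A), site 16 (T/C), site 24 (A/G), site 29 (C/T), site 34 (T/C), site 35 (A/C), site 42 (G/C), site 45 (G/C).
34 of the 45 sites match, so the percent identity is 34/45 × 100 = 75.6%.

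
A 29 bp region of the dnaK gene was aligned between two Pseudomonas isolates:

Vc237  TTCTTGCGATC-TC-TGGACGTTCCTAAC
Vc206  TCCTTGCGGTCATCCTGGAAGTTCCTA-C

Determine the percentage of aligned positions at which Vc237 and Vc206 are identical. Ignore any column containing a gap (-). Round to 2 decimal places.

Excluding the 3 gap columns leaves 26 comparable sites.
Mismatches occur at site 2 (T→C), site 9 (A→G), site 20 (C→A).
23 of the 26 comparable sites match, so the percent identity is 23/26 × 100 = 88.46%.

88.46%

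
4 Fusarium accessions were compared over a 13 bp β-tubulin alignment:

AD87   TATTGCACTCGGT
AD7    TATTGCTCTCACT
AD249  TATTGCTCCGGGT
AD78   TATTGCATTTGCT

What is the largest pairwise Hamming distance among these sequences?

Pairwise Hamming distances:
  AD87 vs AD7: 3
  AD87 vs AD249: 3
  AD87 vs AD78: 3
  AD7 vs AD249: 4
  AD7 vs AD78: 4
  AD249 vs AD78: 5
The largest is 5, between AD249 and AD78.

5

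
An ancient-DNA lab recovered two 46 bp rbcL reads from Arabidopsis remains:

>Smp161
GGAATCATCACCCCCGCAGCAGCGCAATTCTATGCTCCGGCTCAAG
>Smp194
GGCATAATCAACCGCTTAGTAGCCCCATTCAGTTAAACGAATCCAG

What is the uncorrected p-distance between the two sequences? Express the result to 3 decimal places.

Mismatches occur at site 3 (A/C), site 6 (C/A), site 11 (C/A), site 14 (C/G), site 16 (G/T), site 17 (C/T), site 20 (C/T), site 24 (G/C), site 26 (A/C), site 31 (T/A), site 32 (A/G), site 34 (G/T), site 35 (C/A), site 36 (T/A), site 37 (C/A), site 40 (G/A), site 41 (C/A), site 44 (A/C).
There are 18 differences over 46 sites, so p = 18/46 = 0.391.

0.391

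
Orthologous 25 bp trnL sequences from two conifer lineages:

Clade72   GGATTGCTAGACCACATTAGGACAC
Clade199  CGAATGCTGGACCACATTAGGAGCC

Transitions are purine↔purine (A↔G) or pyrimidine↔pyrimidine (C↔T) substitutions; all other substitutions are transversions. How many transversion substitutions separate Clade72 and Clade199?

4

Mismatches occur at site 1 (G/C, transversion), site 4 (T/A, transversion), site 9 (A/G, transition), site 23 (C/G, transversion), site 24 (A/C, transversion).
Of the 5 differences, 1 transition and 4 transversions, so the answer is 4.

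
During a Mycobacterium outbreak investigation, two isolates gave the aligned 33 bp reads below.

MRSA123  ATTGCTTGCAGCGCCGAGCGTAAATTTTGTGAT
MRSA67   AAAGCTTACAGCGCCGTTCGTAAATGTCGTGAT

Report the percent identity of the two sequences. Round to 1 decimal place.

78.8%

Mismatches occur at site 2 (T/A), site 3 (T/A), site 8 (G/A), site 17 (A/T), site 18 (G/T), site 26 (T/G), site 28 (T/C).
26 of the 33 sites match, so the percent identity is 26/33 × 100 = 78.8%.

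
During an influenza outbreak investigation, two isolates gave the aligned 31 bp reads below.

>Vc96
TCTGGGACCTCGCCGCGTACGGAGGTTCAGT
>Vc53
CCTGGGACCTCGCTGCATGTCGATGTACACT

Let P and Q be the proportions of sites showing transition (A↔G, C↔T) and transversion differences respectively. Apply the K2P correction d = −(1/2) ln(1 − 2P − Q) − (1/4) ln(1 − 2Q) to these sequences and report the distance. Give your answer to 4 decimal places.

0.3750

The sequences differ at positions 1 (T/C, transition), 14 (C/T, transition), 17 (G/A, transition), 19 (A/G, transition), 20 (C/T, transition), 21 (G/C, transversion), 24 (G/T, transversion), 27 (T/A, transversion), 30 (G/C, transversion).
Of the 9 differences, 5 transitions and 4 transversions over 31 sites: P = 5/31 = 0.161290, Q = 4/31 = 0.129032.
d = −0.5·ln(0.548388) − 0.25·ln(0.741936) = −0.5·(-0.600772) − 0.25·(-0.298492) = 0.3750.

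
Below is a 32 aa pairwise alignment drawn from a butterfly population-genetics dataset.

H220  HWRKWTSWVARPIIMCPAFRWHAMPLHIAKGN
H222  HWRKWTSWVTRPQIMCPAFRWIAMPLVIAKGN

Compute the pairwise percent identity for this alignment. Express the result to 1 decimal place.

87.5%

The sequences differ at positions 10 (A/T), 13 (I/Q), 22 (H/I), 27 (H/V).
28 of the 32 sites match, so the percent identity is 28/32 × 100 = 87.5%.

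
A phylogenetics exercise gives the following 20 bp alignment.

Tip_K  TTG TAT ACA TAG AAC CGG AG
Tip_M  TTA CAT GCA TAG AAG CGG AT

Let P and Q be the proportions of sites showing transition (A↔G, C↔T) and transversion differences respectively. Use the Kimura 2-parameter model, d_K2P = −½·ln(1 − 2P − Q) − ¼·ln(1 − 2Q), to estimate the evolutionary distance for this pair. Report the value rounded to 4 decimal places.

0.3112

Mismatches occur at site 3 (G↔A, transition), site 4 (T↔C, transition), site 7 (A↔G, transition), site 15 (C↔G, transversion), site 20 (G↔T, transversion).
Of the 5 differences, 3 transitions and 2 transversions over 20 sites: P = 3/20 = 0.150000, Q = 2/20 = 0.100000.
d = −0.5·ln(0.600000) − 0.25·ln(0.800000) = −0.5·(-0.510826) − 0.25·(-0.223144) = 0.3112.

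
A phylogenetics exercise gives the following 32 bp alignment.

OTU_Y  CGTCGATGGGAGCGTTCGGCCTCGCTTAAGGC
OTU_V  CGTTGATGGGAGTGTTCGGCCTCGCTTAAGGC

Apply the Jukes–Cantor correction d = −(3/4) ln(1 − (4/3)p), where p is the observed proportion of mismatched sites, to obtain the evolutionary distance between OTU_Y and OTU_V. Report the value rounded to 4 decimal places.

Differing sites — 4:C/T; 13:C/T.
p = 2/32 = 0.062500.
d = −0.75 · ln(1 − (4/3)·0.062500) = −0.75 · ln(0.916667) = −0.75 · (-0.087011) = 0.0653.

0.0653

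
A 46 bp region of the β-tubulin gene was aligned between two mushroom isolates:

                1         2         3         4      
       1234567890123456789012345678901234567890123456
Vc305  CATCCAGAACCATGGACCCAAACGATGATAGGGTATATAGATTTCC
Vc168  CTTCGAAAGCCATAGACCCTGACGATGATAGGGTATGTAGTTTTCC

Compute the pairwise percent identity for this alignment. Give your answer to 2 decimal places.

80.43%

Mismatches occur at site 2 (A↔T), site 5 (C↔G), site 7 (G↔A), site 9 (A↔G), site 14 (G↔A), site 20 (A↔T), site 21 (A↔G), site 37 (A↔G), site 41 (A↔T).
37 of the 46 sites match, so the percent identity is 37/46 × 100 = 80.43%.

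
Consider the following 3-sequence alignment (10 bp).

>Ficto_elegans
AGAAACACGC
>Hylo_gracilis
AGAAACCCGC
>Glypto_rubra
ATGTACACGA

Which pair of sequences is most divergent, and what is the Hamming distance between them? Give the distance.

5

Pairwise Hamming distances:
  Ficto_elegans vs Hylo_gracilis: 1
  Ficto_elegans vs Glypto_rubra: 4
  Hylo_gracilis vs Glypto_rubra: 5
The largest is 5, between Hylo_gracilis and Glypto_rubra.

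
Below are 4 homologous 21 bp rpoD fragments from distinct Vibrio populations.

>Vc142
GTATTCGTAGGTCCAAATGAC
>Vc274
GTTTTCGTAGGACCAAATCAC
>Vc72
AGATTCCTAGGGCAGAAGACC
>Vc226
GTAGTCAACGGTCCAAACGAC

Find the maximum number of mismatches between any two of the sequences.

12

Pairwise Hamming distances:
  Vc142 vs Vc274: 3
  Vc142 vs Vc72: 9
  Vc142 vs Vc226: 5
  Vc274 vs Vc72: 10
  Vc274 vs Vc226: 8
  Vc72 vs Vc226: 12
The largest is 12, between Vc72 and Vc226.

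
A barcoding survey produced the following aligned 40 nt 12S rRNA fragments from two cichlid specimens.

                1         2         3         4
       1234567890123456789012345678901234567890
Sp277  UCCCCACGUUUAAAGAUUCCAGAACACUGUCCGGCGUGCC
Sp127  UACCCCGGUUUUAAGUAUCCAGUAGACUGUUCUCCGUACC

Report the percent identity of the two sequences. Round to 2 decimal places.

70.00%

Mismatches occur at site 2 (C/A), site 6 (A/C), site 7 (C/G), site 12 (A/U), site 16 (A/U), site 17 (U/A), site 23 (A/U), site 25 (C/G), site 31 (C/U), site 33 (G/U), site 34 (G/C), site 38 (G/A).
28 of the 40 sites match, so the percent identity is 28/40 × 100 = 70.00%.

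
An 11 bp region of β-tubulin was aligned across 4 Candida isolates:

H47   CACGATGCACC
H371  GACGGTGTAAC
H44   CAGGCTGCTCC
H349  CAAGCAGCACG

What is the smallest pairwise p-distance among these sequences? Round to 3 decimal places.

Pairwise Hamming distances:
  H47 vs H371: 4
  H47 vs H44: 3
  H47 vs H349: 4
  H371 vs H44: 6
  H371 vs H349: 7
  H44 vs H349: 4
The smallest is 3 mismatches, between H47 and H44; p = 3/11 = 0.273.

0.273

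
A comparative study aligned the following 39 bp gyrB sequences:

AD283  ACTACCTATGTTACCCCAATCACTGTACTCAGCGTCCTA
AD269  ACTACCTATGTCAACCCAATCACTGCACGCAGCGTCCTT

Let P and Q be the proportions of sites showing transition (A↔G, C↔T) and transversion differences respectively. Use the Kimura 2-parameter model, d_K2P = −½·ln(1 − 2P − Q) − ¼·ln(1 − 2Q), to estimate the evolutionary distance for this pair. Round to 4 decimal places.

0.1407

The sequences differ at positions 12 (T/C, transition), 14 (C/A, transversion), 26 (T/C, transition), 29 (T/G, transversion), 39 (A/T, transversion).
Of the 5 differences, 2 transitions and 3 transversions over 39 sites: P = 2/39 = 0.051282, Q = 3/39 = 0.076923.
d = −0.5·ln(0.820513) − 0.25·ln(0.846154) = −0.5·(-0.197826) − 0.25·(-0.167054) = 0.1407.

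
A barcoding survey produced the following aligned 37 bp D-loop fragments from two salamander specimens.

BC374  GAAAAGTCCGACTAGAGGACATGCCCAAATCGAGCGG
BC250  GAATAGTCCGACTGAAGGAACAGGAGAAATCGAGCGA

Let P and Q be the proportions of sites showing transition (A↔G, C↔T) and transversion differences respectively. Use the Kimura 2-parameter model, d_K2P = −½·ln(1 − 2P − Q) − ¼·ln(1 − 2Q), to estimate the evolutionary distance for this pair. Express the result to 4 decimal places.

Differing sites — 4:A/T (Tv); 14:A/G (Ti); 15:G/A (Ti); 20:C/A (Tv); 21:A/C (Tv); 22:T/A (Tv); 24:C/G (Tv); 25:C/A (Tv); 26:C/G (Tv); 37:G/A (Ti).
Of the 10 differences, 3 transitions and 7 transversions over 37 sites: P = 3/37 = 0.081081, Q = 7/37 = 0.189189.
d = −0.5·ln(0.648649) − 0.25·ln(0.621622) = −0.5·(-0.432864) − 0.25·(-0.475423) = 0.3353.

0.3353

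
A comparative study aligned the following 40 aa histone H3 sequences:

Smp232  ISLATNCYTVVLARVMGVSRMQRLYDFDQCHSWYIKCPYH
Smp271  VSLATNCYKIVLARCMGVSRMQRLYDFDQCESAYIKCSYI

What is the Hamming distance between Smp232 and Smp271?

8

The sequences differ at positions 1 (I/V), 9 (T/K), 10 (V/I), 15 (V/C), 31 (H/E), 33 (W/A), 38 (P/S), 40 (H/I).
That gives 8 mismatches out of 40 aligned sites, so the Hamming distance is 8.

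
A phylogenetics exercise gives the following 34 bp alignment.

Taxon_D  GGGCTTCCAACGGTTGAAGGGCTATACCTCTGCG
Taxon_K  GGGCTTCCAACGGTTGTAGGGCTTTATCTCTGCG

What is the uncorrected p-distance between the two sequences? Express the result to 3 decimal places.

0.088

Differing sites — 17:A/T; 24:A/T; 27:C/T.
There are 3 differences over 34 sites, so p = 3/34 = 0.088.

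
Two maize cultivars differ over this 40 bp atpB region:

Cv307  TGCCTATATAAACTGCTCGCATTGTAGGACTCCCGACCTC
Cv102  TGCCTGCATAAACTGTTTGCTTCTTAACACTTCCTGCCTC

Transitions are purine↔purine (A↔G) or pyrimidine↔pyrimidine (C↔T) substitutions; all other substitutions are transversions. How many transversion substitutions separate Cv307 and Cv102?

Mismatches occur at site 6 (A↔G, transition), site 7 (T↔C, transition), site 16 (C↔T, transition), site 18 (C↔T, transition), site 21 (A↔T, transversion), site 23 (T↔C, transition), site 24 (G↔T, transversion), site 27 (G↔A, transition), site 28 (G↔C, transversion), site 32 (C↔T, transition), site 35 (G↔T, transversion), site 36 (A↔G, transition).
Of the 12 differences, 8 transitions and 4 transversions, so the answer is 4.

4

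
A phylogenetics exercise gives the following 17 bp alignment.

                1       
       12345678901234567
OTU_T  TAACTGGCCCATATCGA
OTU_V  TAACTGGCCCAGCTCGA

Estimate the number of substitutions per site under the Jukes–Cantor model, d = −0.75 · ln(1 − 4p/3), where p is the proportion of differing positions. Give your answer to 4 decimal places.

Mismatches occur at site 12 (T↔G), site 13 (A↔C).
p = 2/17 = 0.117647.
d = −0.75 · ln(1 − (4/3)·0.117647) = −0.75 · ln(0.843137) = −0.75 · (-0.170626) = 0.1280.

0.1280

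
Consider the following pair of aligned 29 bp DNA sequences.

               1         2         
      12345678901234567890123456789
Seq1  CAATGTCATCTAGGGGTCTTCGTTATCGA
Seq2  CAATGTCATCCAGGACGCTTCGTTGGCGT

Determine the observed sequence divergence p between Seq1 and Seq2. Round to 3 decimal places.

0.241

Differing sites — 11:T/C; 15:G/A; 16:G/C; 17:T/G; 25:A/G; 26:T/G; 29:A/T.
There are 7 differences over 29 sites, so p = 7/29 = 0.241.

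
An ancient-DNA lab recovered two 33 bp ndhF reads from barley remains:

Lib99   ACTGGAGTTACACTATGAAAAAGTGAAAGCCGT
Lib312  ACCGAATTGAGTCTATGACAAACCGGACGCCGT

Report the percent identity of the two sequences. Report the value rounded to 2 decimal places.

Differing sites — 3:T/C; 5:G/A; 7:G/T; 9:T/G; 11:C/G; 12:A/T; 19:A/C; 23:G/C; 24:T/C; 26:A/G; 28:A/C.
22 of the 33 sites match, so the percent identity is 22/33 × 100 = 66.67%.

66.67%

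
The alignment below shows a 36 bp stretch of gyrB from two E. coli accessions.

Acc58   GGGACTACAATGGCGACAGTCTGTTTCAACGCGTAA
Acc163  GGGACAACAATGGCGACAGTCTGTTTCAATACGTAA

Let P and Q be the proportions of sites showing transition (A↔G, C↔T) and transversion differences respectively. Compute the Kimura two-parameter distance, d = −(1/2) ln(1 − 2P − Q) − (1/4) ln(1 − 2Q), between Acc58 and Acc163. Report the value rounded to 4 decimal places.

The sequences differ at positions 6 (T/A, transversion), 30 (C/T, transition), 31 (G/A, transition).
Of the 3 differences, 2 transitions and 1 transversion over 36 sites: P = 2/36 = 0.055556, Q = 1/36 = 0.027778.
d = −0.5·ln(0.861110) − 0.25·ln(0.944444) = −0.5·(-0.149533) − 0.25·(-0.057159) = 0.0891.

0.0891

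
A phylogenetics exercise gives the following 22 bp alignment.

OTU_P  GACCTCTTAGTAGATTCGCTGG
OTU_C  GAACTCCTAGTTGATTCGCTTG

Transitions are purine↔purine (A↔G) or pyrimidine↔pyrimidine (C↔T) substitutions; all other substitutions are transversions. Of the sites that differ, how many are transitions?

1

Mismatches occur at site 3 (C→A, transversion), site 7 (T→C, transition), site 12 (A→T, transversion), site 21 (G→T, transversion).
Of the 4 differences, 1 transition and 3 transversions, so the answer is 1.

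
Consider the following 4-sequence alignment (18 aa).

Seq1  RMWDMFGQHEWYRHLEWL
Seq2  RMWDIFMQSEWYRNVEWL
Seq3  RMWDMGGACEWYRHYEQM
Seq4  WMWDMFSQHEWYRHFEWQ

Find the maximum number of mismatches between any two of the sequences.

Pairwise Hamming distances:
  Seq1 vs Seq2: 5
  Seq1 vs Seq3: 6
  Seq1 vs Seq4: 4
  Seq2 vs Seq3: 9
  Seq2 vs Seq4: 7
  Seq3 vs Seq4: 8
The largest is 9, between Seq2 and Seq3.

9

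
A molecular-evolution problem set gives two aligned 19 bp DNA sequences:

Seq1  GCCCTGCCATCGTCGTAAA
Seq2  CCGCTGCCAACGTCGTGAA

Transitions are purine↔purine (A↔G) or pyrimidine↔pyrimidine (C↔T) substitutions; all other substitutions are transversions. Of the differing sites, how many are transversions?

3

Mismatches occur at site 1 (G→C, transversion), site 3 (C→G, transversion), site 10 (T→A, transversion), site 17 (A→G, transition).
Of the 4 differences, 1 transition and 3 transversions, so the answer is 3.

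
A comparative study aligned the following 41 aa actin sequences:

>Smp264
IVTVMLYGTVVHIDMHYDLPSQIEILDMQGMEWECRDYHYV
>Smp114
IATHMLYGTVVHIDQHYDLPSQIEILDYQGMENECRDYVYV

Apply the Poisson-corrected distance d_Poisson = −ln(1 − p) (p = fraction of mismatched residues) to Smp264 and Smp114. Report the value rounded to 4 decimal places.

0.1582

The sequences differ at positions 2 (V/A), 4 (V/H), 15 (M/Q), 28 (M/Y), 33 (W/N), 39 (H/V).
p = 6/41 = 0.146341.
d = −ln(1 − 0.146341) = −ln(0.853659) = 0.1582.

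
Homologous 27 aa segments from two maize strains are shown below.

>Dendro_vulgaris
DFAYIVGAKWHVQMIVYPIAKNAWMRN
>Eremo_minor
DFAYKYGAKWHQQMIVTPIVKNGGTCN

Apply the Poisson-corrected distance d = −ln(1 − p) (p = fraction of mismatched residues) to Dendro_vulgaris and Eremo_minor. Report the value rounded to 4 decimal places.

The sequences differ at positions 5 (I/K), 6 (V/Y), 12 (V/Q), 17 (Y/T), 20 (A/V), 23 (A/G), 24 (W/G), 25 (M/T), 26 (R/C).
p = 9/27 = 0.333333.
d = −ln(1 − 0.333333) = −ln(0.666667) = 0.4055.

0.4055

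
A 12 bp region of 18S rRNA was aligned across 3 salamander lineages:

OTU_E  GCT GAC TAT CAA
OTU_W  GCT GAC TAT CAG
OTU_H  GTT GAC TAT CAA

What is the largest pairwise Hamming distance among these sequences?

2

Pairwise Hamming distances:
  OTU_E vs OTU_W: 1
  OTU_E vs OTU_H: 1
  OTU_W vs OTU_H: 2
The largest is 2, between OTU_W and OTU_H.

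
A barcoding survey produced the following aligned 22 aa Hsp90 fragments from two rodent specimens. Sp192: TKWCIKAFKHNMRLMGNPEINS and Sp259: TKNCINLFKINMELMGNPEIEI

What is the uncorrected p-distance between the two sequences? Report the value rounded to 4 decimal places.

Mismatches occur at site 3 (W/N), site 6 (K/N), site 7 (A/L), site 10 (H/I), site 13 (R/E), site 21 (N/E), site 22 (S/I).
There are 7 differences over 22 sites, so p = 7/22 = 0.3182.

0.3182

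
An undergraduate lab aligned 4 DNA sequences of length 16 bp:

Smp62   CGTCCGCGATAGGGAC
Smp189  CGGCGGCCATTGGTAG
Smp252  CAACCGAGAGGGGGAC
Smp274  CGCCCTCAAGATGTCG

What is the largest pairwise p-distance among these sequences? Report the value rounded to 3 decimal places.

Pairwise Hamming distances:
  Smp62 vs Smp189: 6
  Smp62 vs Smp252: 5
  Smp62 vs Smp274: 8
  Smp189 vs Smp252: 9
  Smp189 vs Smp274: 8
  Smp252 vs Smp274: 10
The largest is 10 mismatches, between Smp252 and Smp274; p = 10/16 = 0.625.

0.625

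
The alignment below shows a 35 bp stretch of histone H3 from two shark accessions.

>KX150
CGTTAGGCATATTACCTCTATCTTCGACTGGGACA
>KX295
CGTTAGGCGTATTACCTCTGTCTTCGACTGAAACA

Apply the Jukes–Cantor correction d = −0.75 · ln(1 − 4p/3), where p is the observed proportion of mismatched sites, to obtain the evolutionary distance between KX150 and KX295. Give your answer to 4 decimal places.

0.1240

Differing sites — 9:A/G; 20:A/G; 31:G/A; 32:G/A.
p = 4/35 = 0.114286.
d = −0.75 · ln(1 − (4/3)·0.114286) = −0.75 · ln(0.847619) = −0.75 · (-0.165324) = 0.1240.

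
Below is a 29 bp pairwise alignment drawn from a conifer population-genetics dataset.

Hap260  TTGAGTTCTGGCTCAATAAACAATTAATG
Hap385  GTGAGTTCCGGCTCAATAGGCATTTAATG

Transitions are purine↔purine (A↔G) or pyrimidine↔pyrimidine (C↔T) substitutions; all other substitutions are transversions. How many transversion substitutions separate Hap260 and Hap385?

2

Differing sites — 1:T/G (Tv); 9:T/C (Ti); 19:A/G (Ti); 20:A/G (Ti); 23:A/T (Tv).
Of the 5 differences, 3 transitions and 2 transversions, so the answer is 2.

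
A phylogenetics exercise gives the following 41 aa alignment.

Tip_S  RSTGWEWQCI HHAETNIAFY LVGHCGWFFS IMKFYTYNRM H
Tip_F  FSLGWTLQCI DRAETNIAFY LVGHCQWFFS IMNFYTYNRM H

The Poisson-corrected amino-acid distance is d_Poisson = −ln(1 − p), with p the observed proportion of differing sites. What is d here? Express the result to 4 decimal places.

The sequences differ at positions 1 (R/F), 3 (T/L), 6 (E/T), 7 (W/L), 11 (H/D), 12 (H/R), 26 (G/Q), 33 (K/N).
p = 8/41 = 0.195122.
d = −ln(1 − 0.195122) = −ln(0.804878) = 0.2171.

0.2171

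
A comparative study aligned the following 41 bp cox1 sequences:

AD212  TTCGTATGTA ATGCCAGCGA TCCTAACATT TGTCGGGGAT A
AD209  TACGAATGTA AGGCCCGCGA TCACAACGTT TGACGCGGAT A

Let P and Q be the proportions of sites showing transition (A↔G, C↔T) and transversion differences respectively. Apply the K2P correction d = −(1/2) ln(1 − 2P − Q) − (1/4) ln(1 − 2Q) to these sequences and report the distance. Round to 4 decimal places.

0.2606

The sequences differ at positions 2 (T/A, transversion), 5 (T/A, transversion), 12 (T/G, transversion), 16 (A/C, transversion), 23 (C/A, transversion), 24 (T/C, transition), 28 (A/G, transition), 33 (T/A, transversion), 36 (G/C, transversion).
Of the 9 differences, 2 transitions and 7 transversions over 41 sites: P = 2/41 = 0.048780, Q = 7/41 = 0.170732.
d = −0.5·ln(0.731708) − 0.25·ln(0.658536) = −0.5·(-0.312374) − 0.25·(-0.417736) = 0.2606.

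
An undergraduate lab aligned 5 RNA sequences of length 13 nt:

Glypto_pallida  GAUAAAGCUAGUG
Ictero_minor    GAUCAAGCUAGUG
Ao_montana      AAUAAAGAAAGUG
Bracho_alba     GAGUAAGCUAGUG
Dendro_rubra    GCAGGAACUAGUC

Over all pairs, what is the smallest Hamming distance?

1

Pairwise Hamming distances:
  Glypto_pallida vs Ictero_minor: 1
  Glypto_pallida vs Ao_montana: 3
  Glypto_pallida vs Bracho_alba: 2
  Glypto_pallida vs Dendro_rubra: 6
  Ictero_minor vs Ao_montana: 4
  Ictero_minor vs Bracho_alba: 2
  Ictero_minor vs Dendro_rubra: 6
  Ao_montana vs Bracho_alba: 5
  Ao_montana vs Dendro_rubra: 9
  Bracho_alba vs Dendro_rubra: 6
The smallest is 1, between Glypto_pallida and Ictero_minor.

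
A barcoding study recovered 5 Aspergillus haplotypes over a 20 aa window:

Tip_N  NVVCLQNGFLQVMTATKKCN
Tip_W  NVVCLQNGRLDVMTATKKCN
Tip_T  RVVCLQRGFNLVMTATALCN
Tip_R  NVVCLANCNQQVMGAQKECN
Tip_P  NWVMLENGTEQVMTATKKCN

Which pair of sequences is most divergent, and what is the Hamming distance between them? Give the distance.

11

Pairwise Hamming distances:
  Tip_N vs Tip_W: 2
  Tip_N vs Tip_T: 6
  Tip_N vs Tip_R: 7
  Tip_N vs Tip_P: 5
  Tip_W vs Tip_T: 7
  Tip_W vs Tip_R: 8
  Tip_W vs Tip_P: 6
  Tip_T vs Tip_R: 11
  Tip_T vs Tip_P: 10
  Tip_R vs Tip_P: 9
The largest is 11, between Tip_T and Tip_R.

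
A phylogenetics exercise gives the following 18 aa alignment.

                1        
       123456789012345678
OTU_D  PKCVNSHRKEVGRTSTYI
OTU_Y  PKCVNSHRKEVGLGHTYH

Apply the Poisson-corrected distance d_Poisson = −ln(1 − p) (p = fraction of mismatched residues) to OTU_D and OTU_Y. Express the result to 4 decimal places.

The sequences differ at positions 13 (R/L), 14 (T/G), 15 (S/H), 18 (I/H).
p = 4/18 = 0.222222.
d = −ln(1 − 0.222222) = −ln(0.777778) = 0.2513.

0.2513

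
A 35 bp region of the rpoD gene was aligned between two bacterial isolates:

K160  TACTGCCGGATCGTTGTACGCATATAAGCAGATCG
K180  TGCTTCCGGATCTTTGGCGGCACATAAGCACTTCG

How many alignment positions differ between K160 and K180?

9

Differing sites — 2:A/G; 5:G/T; 13:G/T; 17:T/G; 18:A/C; 19:C/G; 23:T/C; 31:G/C; 32:A/T.
That gives 9 mismatches out of 35 aligned sites, so the Hamming distance is 9.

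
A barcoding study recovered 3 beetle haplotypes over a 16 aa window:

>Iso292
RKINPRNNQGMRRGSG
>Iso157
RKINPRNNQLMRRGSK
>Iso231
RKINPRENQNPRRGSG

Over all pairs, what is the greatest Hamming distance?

Pairwise Hamming distances:
  Iso292 vs Iso157: 2
  Iso292 vs Iso231: 3
  Iso157 vs Iso231: 4
The largest is 4, between Iso157 and Iso231.

4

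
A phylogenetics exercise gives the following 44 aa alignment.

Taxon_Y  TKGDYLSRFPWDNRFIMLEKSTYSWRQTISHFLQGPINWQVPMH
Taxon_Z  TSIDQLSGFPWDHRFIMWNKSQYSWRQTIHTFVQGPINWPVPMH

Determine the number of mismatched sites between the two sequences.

Differing sites — 2:K/S; 3:G/I; 5:Y/Q; 8:R/G; 13:N/H; 18:L/W; 19:E/N; 22:T/Q; 30:S/H; 31:H/T; 33:L/V; 40:Q/P.
That gives 12 mismatches out of 44 aligned sites, so the Hamming distance is 12.

12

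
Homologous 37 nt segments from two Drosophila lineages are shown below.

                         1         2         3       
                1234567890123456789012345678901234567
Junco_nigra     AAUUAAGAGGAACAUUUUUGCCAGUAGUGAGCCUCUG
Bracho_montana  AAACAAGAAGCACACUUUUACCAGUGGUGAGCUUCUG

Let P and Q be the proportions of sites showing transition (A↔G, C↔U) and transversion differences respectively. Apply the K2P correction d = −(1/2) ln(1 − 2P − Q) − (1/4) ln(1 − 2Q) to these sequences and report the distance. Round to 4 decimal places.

0.2663

The sequences differ at positions 3 (U/A, transversion), 4 (U/C, transition), 9 (G/A, transition), 11 (A/C, transversion), 15 (U/C, transition), 20 (G/A, transition), 26 (A/G, transition), 33 (C/U, transition).
Of the 8 differences, 6 transitions and 2 transversions over 37 sites: P = 6/37 = 0.162162, Q = 2/37 = 0.054054.
d = −0.5·ln(0.621622) − 0.25·ln(0.891892) = −0.5·(-0.475423) − 0.25·(-0.114410) = 0.2663.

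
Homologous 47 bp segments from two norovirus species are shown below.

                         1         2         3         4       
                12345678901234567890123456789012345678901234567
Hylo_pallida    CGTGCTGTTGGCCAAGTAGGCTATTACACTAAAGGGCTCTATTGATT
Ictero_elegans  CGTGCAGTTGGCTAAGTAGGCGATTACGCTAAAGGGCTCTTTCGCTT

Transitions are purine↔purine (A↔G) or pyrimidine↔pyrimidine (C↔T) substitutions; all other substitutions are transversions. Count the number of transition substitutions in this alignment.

Differing sites — 6:T/A (Tv); 13:C/T (Ti); 22:T/G (Tv); 28:A/G (Ti); 41:A/T (Tv); 43:T/C (Ti); 45:A/C (Tv).
Of the 7 differences, 3 transitions and 4 transversions, so the answer is 3.

3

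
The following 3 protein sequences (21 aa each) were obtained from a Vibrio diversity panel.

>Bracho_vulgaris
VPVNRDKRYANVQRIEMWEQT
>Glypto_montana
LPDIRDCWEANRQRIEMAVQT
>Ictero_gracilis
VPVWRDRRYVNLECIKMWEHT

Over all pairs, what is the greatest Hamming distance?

14

Pairwise Hamming distances:
  Bracho_vulgaris vs Glypto_montana: 9
  Bracho_vulgaris vs Ictero_gracilis: 8
  Glypto_montana vs Ictero_gracilis: 14
The largest is 14, between Glypto_montana and Ictero_gracilis.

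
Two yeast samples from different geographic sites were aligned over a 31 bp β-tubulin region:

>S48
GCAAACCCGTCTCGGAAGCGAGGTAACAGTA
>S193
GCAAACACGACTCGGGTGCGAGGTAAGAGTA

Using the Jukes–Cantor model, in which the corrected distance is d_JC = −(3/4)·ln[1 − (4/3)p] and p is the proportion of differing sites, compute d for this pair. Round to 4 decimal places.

0.1816

Differing sites — 7:C/A; 10:T/A; 16:A/G; 17:A/T; 27:C/G.
p = 5/31 = 0.161290.
d = −0.75 · ln(1 − (4/3)·0.161290) = −0.75 · ln(0.784947) = −0.75 · (-0.242139) = 0.1816.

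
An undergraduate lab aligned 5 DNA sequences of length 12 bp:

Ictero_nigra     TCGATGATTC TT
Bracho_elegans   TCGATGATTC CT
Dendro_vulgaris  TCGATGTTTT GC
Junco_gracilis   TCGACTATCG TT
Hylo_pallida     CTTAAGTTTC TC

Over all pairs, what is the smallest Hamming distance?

Pairwise Hamming distances:
  Ictero_nigra vs Bracho_elegans: 1
  Ictero_nigra vs Dendro_vulgaris: 4
  Ictero_nigra vs Junco_gracilis: 4
  Ictero_nigra vs Hylo_pallida: 6
  Bracho_elegans vs Dendro_vulgaris: 4
  Bracho_elegans vs Junco_gracilis: 5
  Bracho_elegans vs Hylo_pallida: 7
  Dendro_vulgaris vs Junco_gracilis: 7
  Dendro_vulgaris vs Hylo_pallida: 6
  Junco_gracilis vs Hylo_pallida: 9
The smallest is 1, between Ictero_nigra and Bracho_elegans.

1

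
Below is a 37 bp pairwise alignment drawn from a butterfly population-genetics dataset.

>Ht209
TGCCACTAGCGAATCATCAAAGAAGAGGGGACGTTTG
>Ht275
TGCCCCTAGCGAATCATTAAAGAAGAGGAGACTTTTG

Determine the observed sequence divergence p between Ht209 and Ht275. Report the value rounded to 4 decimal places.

0.1081

The sequences differ at positions 5 (A/C), 18 (C/T), 29 (G/A), 33 (G/T).
There are 4 differences over 37 sites, so p = 4/37 = 0.1081.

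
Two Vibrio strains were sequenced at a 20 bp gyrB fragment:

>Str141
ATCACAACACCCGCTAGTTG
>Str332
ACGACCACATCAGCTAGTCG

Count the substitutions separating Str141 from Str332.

6

Mismatches occur at site 2 (T/C), site 3 (C/G), site 6 (A/C), site 10 (C/T), site 12 (C/A), site 19 (T/C).
That gives 6 mismatches out of 20 aligned sites, so the Hamming distance is 6.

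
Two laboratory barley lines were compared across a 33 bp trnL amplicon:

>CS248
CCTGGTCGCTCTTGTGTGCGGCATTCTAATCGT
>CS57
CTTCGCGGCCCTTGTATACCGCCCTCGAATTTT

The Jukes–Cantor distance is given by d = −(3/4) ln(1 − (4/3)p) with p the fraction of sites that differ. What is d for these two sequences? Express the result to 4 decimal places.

Differing sites — 2:C/T; 4:G/C; 6:T/C; 7:C/G; 10:T/C; 16:G/A; 18:G/A; 20:G/C; 23:A/C; 24:T/C; 27:T/G; 31:C/T; 32:G/T.
p = 13/33 = 0.393939.
d = −0.75 · ln(1 − (4/3)·0.393939) = −0.75 · ln(0.474748) = −0.75 · (-0.744971) = 0.5587.

0.5587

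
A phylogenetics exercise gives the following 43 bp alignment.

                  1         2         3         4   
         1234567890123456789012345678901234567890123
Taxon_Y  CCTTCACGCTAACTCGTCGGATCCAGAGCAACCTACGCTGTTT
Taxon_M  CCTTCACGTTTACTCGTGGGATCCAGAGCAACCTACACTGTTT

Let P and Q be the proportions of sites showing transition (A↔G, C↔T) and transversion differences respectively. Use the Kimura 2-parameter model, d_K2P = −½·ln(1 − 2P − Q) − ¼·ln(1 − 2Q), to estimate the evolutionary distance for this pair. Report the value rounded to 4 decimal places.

The sequences differ at positions 9 (C/T, transition), 11 (A/T, transversion), 18 (C/G, transversion), 37 (G/A, transition).
Of the 4 differences, 2 transitions and 2 transversions over 43 sites: P = 2/43 = 0.046512, Q = 2/43 = 0.046512.
d = −0.5·ln(0.860464) − 0.25·ln(0.906976) = −0.5·(-0.150284) − 0.25·(-0.097639) = 0.0996.

0.0996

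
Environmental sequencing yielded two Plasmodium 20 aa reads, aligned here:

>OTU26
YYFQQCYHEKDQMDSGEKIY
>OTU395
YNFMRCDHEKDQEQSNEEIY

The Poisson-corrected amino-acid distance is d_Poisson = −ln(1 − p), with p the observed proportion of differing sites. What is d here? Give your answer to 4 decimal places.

0.5108

The sequences differ at positions 2 (Y/N), 4 (Q/M), 5 (Q/R), 7 (Y/D), 13 (M/E), 14 (D/Q), 16 (G/N), 18 (K/E).
p = 8/20 = 0.400000.
d = −ln(1 − 0.400000) = −ln(0.600000) = 0.5108.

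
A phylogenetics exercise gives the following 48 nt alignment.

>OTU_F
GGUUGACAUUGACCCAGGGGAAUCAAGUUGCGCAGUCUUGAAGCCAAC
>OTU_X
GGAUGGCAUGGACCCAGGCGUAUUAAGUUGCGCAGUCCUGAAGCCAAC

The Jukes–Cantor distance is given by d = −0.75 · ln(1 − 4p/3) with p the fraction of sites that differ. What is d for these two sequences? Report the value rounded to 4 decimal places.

Mismatches occur at site 3 (U→A), site 6 (A→G), site 10 (U→G), site 19 (G→C), site 21 (A→U), site 24 (C→U), site 38 (U→C).
p = 7/48 = 0.145833.
d = −0.75 · ln(1 − (4/3)·0.145833) = −0.75 · ln(0.805556) = −0.75 · (-0.216223) = 0.1622.

0.1622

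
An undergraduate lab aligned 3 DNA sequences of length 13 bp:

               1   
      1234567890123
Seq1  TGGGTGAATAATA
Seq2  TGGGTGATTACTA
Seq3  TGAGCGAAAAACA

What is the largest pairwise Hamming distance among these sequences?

6

Pairwise Hamming distances:
  Seq1 vs Seq2: 2
  Seq1 vs Seq3: 4
  Seq2 vs Seq3: 6
The largest is 6, between Seq2 and Seq3.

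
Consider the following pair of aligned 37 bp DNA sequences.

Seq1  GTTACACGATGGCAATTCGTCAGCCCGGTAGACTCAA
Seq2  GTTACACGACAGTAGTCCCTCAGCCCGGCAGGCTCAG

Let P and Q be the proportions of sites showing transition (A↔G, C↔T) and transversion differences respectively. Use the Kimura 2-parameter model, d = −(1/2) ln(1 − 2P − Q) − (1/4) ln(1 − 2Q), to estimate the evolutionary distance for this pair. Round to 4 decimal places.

0.3215

Mismatches occur at site 10 (T→C, transition), site 11 (G→A, transition), site 13 (C→T, transition), site 15 (A→G, transition), site 17 (T→C, transition), site 19 (G→C, transversion), site 29 (T→C, transition), site 32 (A→G, transition), site 37 (A→G, transition).
Of the 9 differences, 8 transitions and 1 transversion over 37 sites: P = 8/37 = 0.216216, Q = 1/37 = 0.027027.
d = −0.5·ln(0.540541) − 0.25·ln(0.945946) = −0.5·(-0.615185) − 0.25·(-0.055570) = 0.3215.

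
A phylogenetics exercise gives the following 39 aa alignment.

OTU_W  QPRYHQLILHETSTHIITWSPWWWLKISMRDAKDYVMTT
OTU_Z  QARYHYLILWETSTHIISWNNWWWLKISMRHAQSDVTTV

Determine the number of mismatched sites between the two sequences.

Differing sites — 2:P/A; 6:Q/Y; 10:H/W; 18:T/S; 20:S/N; 21:P/N; 31:D/H; 33:K/Q; 34:D/S; 35:Y/D; 37:M/T; 39:T/V.
That gives 12 mismatches out of 39 aligned sites, so the Hamming distance is 12.

12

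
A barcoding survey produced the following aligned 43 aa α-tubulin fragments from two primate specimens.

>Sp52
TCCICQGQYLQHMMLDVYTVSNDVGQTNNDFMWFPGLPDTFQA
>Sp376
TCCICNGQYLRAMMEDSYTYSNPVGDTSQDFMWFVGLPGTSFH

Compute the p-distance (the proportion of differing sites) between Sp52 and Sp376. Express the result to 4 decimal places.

0.3488

Differing sites — 6:Q/N; 11:Q/R; 12:H/A; 15:L/E; 17:V/S; 20:V/Y; 23:D/P; 26:Q/D; 28:N/S; 29:N/Q; 35:P/V; 39:D/G; 41:F/S; 42:Q/F; 43:A/H.
There are 15 differences over 43 sites, so p = 15/43 = 0.3488.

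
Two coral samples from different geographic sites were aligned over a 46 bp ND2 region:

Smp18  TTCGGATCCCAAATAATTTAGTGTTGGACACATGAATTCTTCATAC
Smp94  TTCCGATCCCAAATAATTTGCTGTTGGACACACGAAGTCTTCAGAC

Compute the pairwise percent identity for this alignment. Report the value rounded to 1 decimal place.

87.0%

Differing sites — 4:G/C; 20:A/G; 21:G/C; 33:T/C; 37:T/G; 44:T/G.
40 of the 46 sites match, so the percent identity is 40/46 × 100 = 87.0%.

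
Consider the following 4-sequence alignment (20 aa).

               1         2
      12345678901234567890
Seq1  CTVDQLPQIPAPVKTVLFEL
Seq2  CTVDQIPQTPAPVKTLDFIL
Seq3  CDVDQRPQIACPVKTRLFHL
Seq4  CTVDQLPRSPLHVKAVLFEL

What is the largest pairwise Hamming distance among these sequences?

10

Pairwise Hamming distances:
  Seq1 vs Seq2: 5
  Seq1 vs Seq3: 6
  Seq1 vs Seq4: 5
  Seq2 vs Seq3: 8
  Seq2 vs Seq4: 9
  Seq3 vs Seq4: 10
The largest is 10, between Seq3 and Seq4.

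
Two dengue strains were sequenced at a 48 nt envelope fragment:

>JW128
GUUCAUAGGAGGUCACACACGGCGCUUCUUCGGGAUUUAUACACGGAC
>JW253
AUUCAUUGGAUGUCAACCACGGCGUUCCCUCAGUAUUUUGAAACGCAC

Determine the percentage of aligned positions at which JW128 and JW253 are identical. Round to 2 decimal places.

70.83%

Mismatches occur at site 1 (G→A), site 7 (A→U), site 11 (G→U), site 16 (C→A), site 17 (A→C), site 25 (C→U), site 27 (U→C), site 29 (U→C), site 32 (G→A), site 34 (G→U), site 39 (A→U), site 40 (U→G), site 42 (C→A), site 46 (G→C).
34 of the 48 sites match, so the percent identity is 34/48 × 100 = 70.83%.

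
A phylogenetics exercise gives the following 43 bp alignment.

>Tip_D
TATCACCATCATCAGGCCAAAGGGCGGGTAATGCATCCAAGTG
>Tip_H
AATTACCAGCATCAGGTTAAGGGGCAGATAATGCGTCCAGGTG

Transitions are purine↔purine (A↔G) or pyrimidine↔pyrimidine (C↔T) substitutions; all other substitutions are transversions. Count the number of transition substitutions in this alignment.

The sequences differ at positions 1 (T/A, transversion), 4 (C/T, transition), 9 (T/G, transversion), 17 (C/T, transition), 18 (C/T, transition), 21 (A/G, transition), 26 (G/A, transition), 28 (G/A, transition), 35 (A/G, transition), 40 (A/G, transition).
Of the 10 differences, 8 transitions and 2 transversions, so the answer is 8.

8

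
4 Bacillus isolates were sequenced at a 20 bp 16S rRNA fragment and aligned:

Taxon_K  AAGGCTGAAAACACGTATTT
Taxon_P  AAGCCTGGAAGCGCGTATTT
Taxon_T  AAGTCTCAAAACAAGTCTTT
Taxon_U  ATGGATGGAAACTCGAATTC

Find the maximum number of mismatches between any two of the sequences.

Pairwise Hamming distances:
  Taxon_K vs Taxon_P: 4
  Taxon_K vs Taxon_T: 4
  Taxon_K vs Taxon_U: 6
  Taxon_P vs Taxon_T: 7
  Taxon_P vs Taxon_U: 7
  Taxon_T vs Taxon_U: 10
The largest is 10, between Taxon_T and Taxon_U.

10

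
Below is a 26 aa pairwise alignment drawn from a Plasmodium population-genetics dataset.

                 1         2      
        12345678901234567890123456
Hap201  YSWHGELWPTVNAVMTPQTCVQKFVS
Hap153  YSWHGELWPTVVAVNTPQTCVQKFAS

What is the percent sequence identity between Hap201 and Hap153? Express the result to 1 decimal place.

88.5%

The sequences differ at positions 12 (N/V), 15 (M/N), 25 (V/A).
23 of the 26 sites match, so the percent identity is 23/26 × 100 = 88.5%.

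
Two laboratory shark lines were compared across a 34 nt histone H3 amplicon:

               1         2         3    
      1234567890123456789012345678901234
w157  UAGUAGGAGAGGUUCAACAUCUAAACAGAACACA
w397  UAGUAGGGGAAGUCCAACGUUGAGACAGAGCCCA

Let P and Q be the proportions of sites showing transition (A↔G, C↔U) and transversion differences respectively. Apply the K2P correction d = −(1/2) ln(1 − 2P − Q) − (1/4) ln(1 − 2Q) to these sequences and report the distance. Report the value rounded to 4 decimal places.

0.3493

The sequences differ at positions 8 (A/G, transition), 11 (G/A, transition), 14 (U/C, transition), 19 (A/G, transition), 21 (C/U, transition), 22 (U/G, transversion), 24 (A/G, transition), 30 (A/G, transition), 32 (A/C, transversion).
Of the 9 differences, 7 transitions and 2 transversions over 34 sites: P = 7/34 = 0.205882, Q = 2/34 = 0.058824.
d = −0.5·ln(0.529412) − 0.25·ln(0.882352) = −0.5·(-0.635988) − 0.25·(-0.125164) = 0.3493.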